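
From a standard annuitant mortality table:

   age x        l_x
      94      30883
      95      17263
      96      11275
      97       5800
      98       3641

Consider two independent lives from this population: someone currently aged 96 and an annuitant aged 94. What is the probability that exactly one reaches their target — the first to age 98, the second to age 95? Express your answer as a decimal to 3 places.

p₁ = l_98/l_96 = 3641/11275 = 0.322927; p₂ = l_95/l_94 = 17263/30883 = 0.558981.
P(exactly one) = p₁(1−p₂) + (1−p₁)p₂ = 0.142417 + 0.378471 = 0.520888.

0.521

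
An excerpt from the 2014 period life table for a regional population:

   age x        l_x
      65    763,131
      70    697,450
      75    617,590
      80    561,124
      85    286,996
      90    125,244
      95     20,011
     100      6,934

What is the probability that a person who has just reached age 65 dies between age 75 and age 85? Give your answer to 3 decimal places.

We want 10|10q65 = (l_75 − l_85)/l_65.
This is the probability of reaching 75 but not 85, conditional on being alive at 65: (l_75 − l_85) / l_65.
= (617,590 − 286,996) / 763,131 = 330,594 / 763,131 = 0.433207.

0.433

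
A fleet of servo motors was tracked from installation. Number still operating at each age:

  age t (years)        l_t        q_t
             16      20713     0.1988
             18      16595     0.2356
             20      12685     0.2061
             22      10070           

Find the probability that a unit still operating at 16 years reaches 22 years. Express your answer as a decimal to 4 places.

0.4862

The conditional survival probability is l_22/l_16 = 10070/20713 = 0.486168.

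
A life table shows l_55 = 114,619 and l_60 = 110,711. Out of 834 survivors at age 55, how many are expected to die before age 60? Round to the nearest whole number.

28

The relevant probability is 1 − 110,711/114,619 = 0.034096.
Expected number = 834 × 0.034096 = 28.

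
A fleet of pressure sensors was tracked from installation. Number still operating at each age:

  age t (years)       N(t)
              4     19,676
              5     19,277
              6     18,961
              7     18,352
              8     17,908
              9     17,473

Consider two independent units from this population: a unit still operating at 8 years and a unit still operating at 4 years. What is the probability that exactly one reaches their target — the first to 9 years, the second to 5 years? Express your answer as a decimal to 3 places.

p₁ = N(9)/N(8) = 17,473/17,908 = 0.975709; p₂ = N(5)/N(4) = 19,277/19,676 = 0.979721.
P(exactly one) = p₁(1−p₂) + (1−p₁)p₂ = 0.019786 + 0.023798 = 0.043585.

0.044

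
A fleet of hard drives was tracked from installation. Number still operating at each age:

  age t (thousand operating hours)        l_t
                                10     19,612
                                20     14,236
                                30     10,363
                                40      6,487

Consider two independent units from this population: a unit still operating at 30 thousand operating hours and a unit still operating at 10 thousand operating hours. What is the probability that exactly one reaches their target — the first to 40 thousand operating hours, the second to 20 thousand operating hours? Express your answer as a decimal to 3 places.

0.443

p₁ = l_40/l_30 = 6,487/10,363 = 0.625977; p₂ = l_20/l_10 = 14,236/19,612 = 0.725882.
P(exactly one) = p₁(1−p₂) + (1−p₁)p₂ = 0.171592 + 0.271497 = 0.443088.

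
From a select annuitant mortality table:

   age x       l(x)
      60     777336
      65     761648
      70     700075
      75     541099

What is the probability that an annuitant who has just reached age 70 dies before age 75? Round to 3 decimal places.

0.227

P(die before 75 | alive at 70) = 1 − l(75)/l(70) = 1 − 541099/700075 = (158976)/700075 = 0.227084.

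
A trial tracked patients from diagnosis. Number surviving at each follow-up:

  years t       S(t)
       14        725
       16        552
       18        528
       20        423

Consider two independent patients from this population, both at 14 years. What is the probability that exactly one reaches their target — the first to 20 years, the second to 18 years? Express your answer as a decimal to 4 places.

p₁ = S(20)/S(14) = 423/725 = 0.583448; p₂ = S(18)/S(14) = 528/725 = 0.728276.
P(exactly one) = p₁(1−p₂) + (1−p₁)p₂ = 0.158537 + 0.303365 = 0.461902.

0.4619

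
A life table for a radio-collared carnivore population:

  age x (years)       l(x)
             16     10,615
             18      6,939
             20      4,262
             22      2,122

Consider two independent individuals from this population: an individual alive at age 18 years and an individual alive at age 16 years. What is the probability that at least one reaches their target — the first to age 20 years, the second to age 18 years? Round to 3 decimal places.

p₁ = l(20)/l(18) = 4,262/6,939 = 0.614210; p₂ = l(18)/l(16) = 6,939/10,615 = 0.653698.
P(at least one) = 1 − (1−p₁)(1−p₂) = 1 − 0.385790 × 0.346302 = 0.866400.

0.866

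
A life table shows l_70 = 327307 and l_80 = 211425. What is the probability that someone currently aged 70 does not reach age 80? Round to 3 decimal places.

P(die before 80 | alive at 70) = 1 − l_80/l_70 = 1 − 211425/327307 = (115882)/327307 = 0.354047.

0.354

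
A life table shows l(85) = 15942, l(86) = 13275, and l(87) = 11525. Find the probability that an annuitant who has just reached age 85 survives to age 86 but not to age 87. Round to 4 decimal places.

This is the probability of reaching 86 but not 87, conditional on being alive at 85: (l(86) − l(87)) / l(85).
= (13275 − 11525) / 15942 = 1750 / 15942 = 0.109773.

0.1098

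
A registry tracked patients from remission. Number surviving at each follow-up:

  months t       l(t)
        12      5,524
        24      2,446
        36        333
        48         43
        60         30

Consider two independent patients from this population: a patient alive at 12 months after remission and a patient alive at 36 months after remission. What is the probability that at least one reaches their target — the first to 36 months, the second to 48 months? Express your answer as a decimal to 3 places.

0.182

p₁ = l(36)/l(12) = 333/5,524 = 0.060282; p₂ = l(48)/l(36) = 43/333 = 0.129129.
P(at least one) = 1 − (1−p₁)(1−p₂) = 1 − 0.939718 × 0.870871 = 0.181627.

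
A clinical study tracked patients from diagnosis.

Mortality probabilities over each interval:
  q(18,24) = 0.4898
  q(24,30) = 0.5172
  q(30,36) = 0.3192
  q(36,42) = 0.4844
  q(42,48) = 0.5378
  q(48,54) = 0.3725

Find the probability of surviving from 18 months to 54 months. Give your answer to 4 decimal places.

The overall survival probability is (1 − 0.4898) × (1 − 0.5172) × (1 − 0.3192) × (1 − 0.4844) × (1 − 0.5378) × (1 − 0.3725).
= 0.5102 × 0.4828 × 0.6808 × 0.5156 × 0.4622 × 0.6275 = 0.025077.

0.0251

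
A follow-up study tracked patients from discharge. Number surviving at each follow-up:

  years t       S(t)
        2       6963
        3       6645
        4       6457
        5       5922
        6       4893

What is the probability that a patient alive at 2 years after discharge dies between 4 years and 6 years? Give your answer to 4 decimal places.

This is the probability of reaching 4 but not 6, conditional on being alive at 2: (S(4) − S(6)) / S(2).
= (6457 − 4893) / 6963 = 1564 / 6963 = 0.224616.

0.2246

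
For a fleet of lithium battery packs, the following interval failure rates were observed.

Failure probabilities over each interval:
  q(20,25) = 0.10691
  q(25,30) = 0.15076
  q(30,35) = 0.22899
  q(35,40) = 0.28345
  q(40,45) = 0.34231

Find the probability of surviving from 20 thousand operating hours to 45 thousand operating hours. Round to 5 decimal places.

P(survive 20→45) = (1 − 0.10691) × (1 − 0.15076) × (1 − 0.22899) × (1 − 0.28345) × (1 − 0.34231).
= 0.89309 × 0.84924 × 0.77101 × 0.71655 × 0.65769 = 0.275584.

0.27558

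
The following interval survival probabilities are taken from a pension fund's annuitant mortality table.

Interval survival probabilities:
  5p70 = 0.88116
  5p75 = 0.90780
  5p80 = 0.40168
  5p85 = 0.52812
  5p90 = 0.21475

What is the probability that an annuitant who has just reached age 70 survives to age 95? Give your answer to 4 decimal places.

0.0364

25p70 = 0.88116 × 0.90780 × 0.40168 × 0.52812 × 0.21475.
= 0.036441.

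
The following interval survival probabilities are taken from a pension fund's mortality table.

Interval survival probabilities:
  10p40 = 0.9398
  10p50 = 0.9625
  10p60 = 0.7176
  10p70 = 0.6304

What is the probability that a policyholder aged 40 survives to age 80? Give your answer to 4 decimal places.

40p40 = 0.9398 × 0.9625 × 0.7176 × 0.6304.
= 0.409199.

0.4092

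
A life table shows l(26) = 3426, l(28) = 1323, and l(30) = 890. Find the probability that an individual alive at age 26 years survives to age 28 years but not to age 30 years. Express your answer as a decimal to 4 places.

0.1264

This is the probability of reaching 28 but not 30, conditional on being alive at 26: (l(28) − l(30)) / l(26).
= (1323 − 890) / 3426 = 433 / 3426 = 0.126386.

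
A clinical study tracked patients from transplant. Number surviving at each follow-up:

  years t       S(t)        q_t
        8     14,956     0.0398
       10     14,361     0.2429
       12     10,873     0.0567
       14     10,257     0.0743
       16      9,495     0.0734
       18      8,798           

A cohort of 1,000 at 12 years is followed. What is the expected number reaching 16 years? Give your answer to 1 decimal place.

The relevant probability is 9,495/10,873 = 0.873264.
Expected number = 1,000 × 0.873264 = 873.3.

873.3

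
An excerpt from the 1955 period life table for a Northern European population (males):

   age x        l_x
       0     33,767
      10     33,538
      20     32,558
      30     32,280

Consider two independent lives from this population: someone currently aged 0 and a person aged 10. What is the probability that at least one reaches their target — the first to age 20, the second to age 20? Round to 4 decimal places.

p₁ = l_20/l_0 = 32,558/33,767 = 0.964196; p₂ = l_20/l_10 = 32,558/33,538 = 0.970779.
P(at least one) = 1 − (1−p₁)(1−p₂) = 1 − 0.035804 × 0.029221 = 0.998954.

0.9990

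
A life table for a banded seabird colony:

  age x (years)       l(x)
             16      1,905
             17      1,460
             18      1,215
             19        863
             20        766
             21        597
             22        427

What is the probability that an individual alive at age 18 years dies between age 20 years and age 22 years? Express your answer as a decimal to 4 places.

This is the probability of reaching 20 but not 22, conditional on being alive at 18: (l(20) − l(22)) / l(18).
= (766 − 427) / 1,215 = 339 / 1,215 = 0.279012.

0.2790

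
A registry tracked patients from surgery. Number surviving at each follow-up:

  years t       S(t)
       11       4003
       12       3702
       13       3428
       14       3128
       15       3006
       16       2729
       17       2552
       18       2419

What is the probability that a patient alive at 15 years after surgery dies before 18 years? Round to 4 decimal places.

P(die before 18 | alive at 15) = 1 − S(18)/S(15) = 1 − 2419/3006 = (587)/3006 = 0.195276.

0.1953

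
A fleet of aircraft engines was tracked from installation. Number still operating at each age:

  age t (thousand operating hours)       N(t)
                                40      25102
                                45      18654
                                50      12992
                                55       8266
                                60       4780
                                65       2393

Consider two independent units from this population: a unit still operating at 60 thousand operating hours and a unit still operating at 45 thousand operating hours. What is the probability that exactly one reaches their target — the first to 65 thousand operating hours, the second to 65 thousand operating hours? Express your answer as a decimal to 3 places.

p₁ = N(65)/N(60) = 2393/4780 = 0.500628; p₂ = N(65)/N(45) = 2393/18654 = 0.128283.
P(exactly one) = p₁(1−p₂) + (1−p₁)p₂ = 0.436406 + 0.064061 = 0.500467.

0.500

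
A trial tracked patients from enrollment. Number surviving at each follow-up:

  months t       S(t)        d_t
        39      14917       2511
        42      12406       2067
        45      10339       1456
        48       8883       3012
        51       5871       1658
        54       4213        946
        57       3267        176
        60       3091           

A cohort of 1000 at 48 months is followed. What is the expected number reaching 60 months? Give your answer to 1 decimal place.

348.0

The relevant probability is 3091/8883 = 0.347968.
Expected number = 1000 × 0.347968 = 348.0.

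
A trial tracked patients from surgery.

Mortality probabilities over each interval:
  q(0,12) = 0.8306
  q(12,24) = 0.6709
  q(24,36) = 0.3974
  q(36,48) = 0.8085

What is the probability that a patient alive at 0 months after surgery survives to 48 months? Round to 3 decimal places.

Survival from 0 to 48 is the product of surviving each interval: (1 − 0.8306) × (1 − 0.6709) × (1 − 0.3974) × (1 − 0.8085).
= 0.1694 × 0.3291 × 0.6026 × 0.1915 = 0.006433.

0.006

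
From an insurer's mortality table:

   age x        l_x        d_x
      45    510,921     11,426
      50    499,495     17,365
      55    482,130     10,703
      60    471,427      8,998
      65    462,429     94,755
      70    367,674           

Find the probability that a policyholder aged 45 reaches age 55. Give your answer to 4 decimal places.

0.9436

The conditional survival probability is l_55/l_45 = 482,130/510,921 = 0.943649.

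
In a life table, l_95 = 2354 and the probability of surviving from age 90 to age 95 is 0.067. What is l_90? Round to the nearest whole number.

35134

l_90 = l_95 / p = 2354 / 0.067 = 35134.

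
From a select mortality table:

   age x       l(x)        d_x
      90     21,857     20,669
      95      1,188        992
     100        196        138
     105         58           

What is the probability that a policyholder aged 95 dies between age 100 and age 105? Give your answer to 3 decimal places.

0.116

This is the probability of reaching 100 but not 105, conditional on being alive at 95: (l(100) − l(105)) / l(95).
= (196 − 58) / 1,188 = 138 / 1,188 = 0.116162.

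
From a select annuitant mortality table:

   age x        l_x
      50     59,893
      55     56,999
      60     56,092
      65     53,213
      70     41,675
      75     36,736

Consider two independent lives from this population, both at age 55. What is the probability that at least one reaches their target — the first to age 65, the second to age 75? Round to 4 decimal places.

p₁ = l_65/l_55 = 53,213/56,999 = 0.933578; p₂ = l_75/l_55 = 36,736/56,999 = 0.644503.
P(at least one) = 1 − (1−p₁)(1−p₂) = 1 − 0.066422 × 0.355497 = 0.976387.

0.9764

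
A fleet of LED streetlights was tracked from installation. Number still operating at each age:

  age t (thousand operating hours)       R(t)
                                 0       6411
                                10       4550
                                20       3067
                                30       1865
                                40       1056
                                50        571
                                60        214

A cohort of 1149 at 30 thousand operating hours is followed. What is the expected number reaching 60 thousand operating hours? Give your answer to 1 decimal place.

131.8

The relevant probability is 214/1865 = 0.114745.
Expected number = 1149 × 0.114745 = 131.8.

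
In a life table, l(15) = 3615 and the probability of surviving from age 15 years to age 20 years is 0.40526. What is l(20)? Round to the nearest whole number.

1465

l(20) = l(15) × p = 3615 × 0.40526 = 1465.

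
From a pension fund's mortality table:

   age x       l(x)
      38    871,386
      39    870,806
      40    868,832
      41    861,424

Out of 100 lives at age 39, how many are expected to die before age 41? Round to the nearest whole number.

1

The relevant probability is 1 − 861,424/870,806 = 0.010774.
Expected number = 100 × 0.010774 = 1.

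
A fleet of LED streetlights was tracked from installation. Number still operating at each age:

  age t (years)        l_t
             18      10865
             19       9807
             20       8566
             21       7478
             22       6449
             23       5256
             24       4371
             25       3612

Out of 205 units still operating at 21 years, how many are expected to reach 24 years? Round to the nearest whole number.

120

The relevant probability is 4371/7478 = 0.584515.
Expected number = 205 × 0.584515 = 120.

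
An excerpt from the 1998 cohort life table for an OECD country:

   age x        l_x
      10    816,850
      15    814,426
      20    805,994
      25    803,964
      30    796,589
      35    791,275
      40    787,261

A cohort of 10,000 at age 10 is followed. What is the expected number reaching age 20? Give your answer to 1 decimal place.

9867.1

The relevant probability is 805,994/816,850 = 0.986710.
Expected number = 10,000 × 0.986710 = 9867.1.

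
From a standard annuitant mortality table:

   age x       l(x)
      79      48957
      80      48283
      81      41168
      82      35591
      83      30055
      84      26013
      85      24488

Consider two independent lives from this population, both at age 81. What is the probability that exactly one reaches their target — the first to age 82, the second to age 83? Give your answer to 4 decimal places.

0.3323

p₁ = l(82)/l(81) = 35591/41168 = 0.864531; p₂ = l(83)/l(81) = 30055/41168 = 0.730057.
P(exactly one) = p₁(1−p₂) + (1−p₁)p₂ = 0.233374 + 0.098900 = 0.332274.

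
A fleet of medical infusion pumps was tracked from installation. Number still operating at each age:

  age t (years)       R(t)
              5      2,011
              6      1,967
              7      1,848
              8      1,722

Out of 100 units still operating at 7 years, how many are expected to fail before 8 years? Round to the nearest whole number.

7

The relevant probability is 1 − 1,722/1,848 = 0.068182.
Expected number = 100 × 0.068182 = 7.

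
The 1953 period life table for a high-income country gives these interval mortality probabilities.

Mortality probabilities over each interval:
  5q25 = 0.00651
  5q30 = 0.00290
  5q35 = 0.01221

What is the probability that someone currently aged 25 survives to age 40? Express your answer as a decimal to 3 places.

15p25 = (1 − 0.00651) × (1 − 0.00290) × (1 − 0.01221).
= 0.99349 × 0.99710 × 0.98779 = 0.978514.

0.979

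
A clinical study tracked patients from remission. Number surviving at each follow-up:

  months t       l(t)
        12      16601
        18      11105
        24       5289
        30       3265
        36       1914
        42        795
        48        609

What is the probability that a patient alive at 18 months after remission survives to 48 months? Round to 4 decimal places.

0.0548

The conditional survival probability is l(48)/l(18) = 609/11105 = 0.054840.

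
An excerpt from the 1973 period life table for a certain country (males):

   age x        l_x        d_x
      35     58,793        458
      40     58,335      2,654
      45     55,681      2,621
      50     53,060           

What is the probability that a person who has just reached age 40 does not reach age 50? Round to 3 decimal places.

0.090

P(die before 50 | alive at 40) = 1 − l_50/l_40 = 1 − 53,060/58,335 = (5,275)/58,335 = 0.090426.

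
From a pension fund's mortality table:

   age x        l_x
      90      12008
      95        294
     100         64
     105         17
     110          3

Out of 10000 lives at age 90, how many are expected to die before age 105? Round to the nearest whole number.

The relevant probability is 1 − 17/12008 = 0.998584.
Expected number = 10000 × 0.998584 = 9986.

9986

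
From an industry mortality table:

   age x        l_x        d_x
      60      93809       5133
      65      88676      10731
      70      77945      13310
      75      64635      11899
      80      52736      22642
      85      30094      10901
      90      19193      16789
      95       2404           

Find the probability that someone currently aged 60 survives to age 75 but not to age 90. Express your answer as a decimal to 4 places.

0.4844

We want 15|15q60 = (l_75 − l_90)/l_60.
This is the probability of reaching 75 but not 90, conditional on being alive at 60: (l_75 − l_90) / l_60.
= (64635 − 19193) / 93809 = 45442 / 93809 = 0.484410.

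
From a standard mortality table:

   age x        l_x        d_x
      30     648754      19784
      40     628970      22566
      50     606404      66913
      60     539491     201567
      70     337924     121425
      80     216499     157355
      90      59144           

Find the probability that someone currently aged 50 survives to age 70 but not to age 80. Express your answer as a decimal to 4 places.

0.2002

We want 20|10q50 = (l_70 − l_80)/l_50.
This is the probability of reaching 70 but not 80, conditional on being alive at 50: (l_70 − l_80) / l_50.
= (337924 − 216499) / 606404 = 121425 / 606404 = 0.200238.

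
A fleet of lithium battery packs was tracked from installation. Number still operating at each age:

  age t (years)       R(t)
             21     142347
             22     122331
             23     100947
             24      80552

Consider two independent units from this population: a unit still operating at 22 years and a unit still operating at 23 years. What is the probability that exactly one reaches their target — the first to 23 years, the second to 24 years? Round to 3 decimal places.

0.306

p₁ = R(23)/R(22) = 100947/122331 = 0.825196; p₂ = R(24)/R(23) = 80552/100947 = 0.797963.
P(exactly one) = p₁(1−p₂) + (1−p₁)p₂ = 0.166720 + 0.139487 = 0.306207.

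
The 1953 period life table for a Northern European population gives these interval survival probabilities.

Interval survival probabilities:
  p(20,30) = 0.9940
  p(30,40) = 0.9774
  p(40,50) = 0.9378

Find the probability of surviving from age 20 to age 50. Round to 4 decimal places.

Chaining the interval survival probabilities: 0.9940 × 0.9774 × 0.9378.
= 0.911106.

0.9111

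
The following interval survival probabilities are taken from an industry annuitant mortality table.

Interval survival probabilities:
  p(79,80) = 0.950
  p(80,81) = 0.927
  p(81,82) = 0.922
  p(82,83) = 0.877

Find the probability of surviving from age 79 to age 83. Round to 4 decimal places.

The overall survival probability is 0.950 × 0.927 × 0.922 × 0.877.
= 0.712088.

0.7121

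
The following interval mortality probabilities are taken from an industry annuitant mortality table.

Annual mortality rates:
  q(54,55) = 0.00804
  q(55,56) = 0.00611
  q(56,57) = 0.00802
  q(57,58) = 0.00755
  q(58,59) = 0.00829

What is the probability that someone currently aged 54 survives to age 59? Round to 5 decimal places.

The overall survival probability is (1 − 0.00804) × (1 − 0.00611) × (1 − 0.00802) × (1 − 0.00755) × (1 − 0.00829).
= 0.99196 × 0.99389 × 0.99198 × 0.99245 × 0.99171 = 0.962562.

0.96256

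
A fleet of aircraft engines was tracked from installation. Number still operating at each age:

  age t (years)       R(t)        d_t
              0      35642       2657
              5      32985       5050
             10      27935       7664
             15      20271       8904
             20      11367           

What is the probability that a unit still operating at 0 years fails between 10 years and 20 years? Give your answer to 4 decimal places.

This is the probability of reaching 10 but not 20, conditional on being operational at 0: (R(10) − R(20)) / R(0).
= (27935 − 11367) / 35642 = 16568 / 35642 = 0.464845.

0.4648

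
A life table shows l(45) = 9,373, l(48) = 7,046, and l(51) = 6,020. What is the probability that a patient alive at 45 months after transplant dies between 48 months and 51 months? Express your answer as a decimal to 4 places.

0.1095

This is the probability of reaching 48 but not 51, conditional on being alive at 45: (l(48) − l(51)) / l(45).
= (7,046 − 6,020) / 9,373 = 1,026 / 9,373 = 0.109463.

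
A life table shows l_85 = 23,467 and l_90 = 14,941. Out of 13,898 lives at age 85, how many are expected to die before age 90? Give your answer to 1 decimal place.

5049.4

The relevant probability is 1 − 14,941/23,467 = 0.363319.
Expected number = 13,898 × 0.363319 = 5049.4.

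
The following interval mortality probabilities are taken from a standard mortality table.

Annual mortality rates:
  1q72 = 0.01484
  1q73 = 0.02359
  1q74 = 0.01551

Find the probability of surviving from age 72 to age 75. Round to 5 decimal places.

Chaining the interval survival probabilities: (1 − 0.01484) × (1 − 0.02359) × (1 − 0.01551).
= 0.98516 × 0.97641 × 0.98449 = 0.947001.

0.94700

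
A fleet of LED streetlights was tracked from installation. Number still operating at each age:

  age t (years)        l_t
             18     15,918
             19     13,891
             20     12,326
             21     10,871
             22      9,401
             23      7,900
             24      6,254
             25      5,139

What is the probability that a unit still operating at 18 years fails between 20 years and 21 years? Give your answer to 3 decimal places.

0.091

This is the probability of reaching 20 but not 21, conditional on being operational at 18: (l_20 − l_21) / l_18.
= (12,326 − 10,871) / 15,918 = 1,455 / 15,918 = 0.091406.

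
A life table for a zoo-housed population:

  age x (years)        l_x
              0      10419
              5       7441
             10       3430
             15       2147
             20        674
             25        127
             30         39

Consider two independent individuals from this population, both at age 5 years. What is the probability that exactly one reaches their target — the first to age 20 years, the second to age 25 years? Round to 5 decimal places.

p₁ = l_20/l_5 = 674/7441 = 0.090579; p₂ = l_25/l_5 = 127/7441 = 0.017068.
P(exactly one) = p₁(1−p₂) + (1−p₁)p₂ = 0.089033 + 0.015522 = 0.104555.

0.10455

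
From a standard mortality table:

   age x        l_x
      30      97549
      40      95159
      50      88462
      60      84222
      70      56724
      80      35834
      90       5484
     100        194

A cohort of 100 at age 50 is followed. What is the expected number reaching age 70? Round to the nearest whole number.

64

The relevant probability is 56724/88462 = 0.641224.
Expected number = 100 × 0.641224 = 64.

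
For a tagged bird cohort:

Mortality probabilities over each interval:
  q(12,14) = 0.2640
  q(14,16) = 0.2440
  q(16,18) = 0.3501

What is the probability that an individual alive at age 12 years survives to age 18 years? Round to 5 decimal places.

0.36161

Chaining the interval survival probabilities: (1 − 0.2640) × (1 − 0.2440) × (1 − 0.3501).
= 0.7360 × 0.7560 × 0.6499 = 0.361615.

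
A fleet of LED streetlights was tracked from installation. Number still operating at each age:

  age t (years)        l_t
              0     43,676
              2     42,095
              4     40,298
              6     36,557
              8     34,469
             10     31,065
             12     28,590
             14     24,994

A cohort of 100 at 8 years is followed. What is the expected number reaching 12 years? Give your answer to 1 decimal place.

82.9

The relevant probability is 28,590/34,469 = 0.829441.
Expected number = 100 × 0.829441 = 82.9.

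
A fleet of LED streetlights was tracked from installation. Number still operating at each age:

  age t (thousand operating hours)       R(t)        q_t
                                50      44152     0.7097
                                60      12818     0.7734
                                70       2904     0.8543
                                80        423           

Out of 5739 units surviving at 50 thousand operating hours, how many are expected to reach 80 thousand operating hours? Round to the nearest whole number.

The relevant probability is 423/44152 = 0.009581.
Expected number = 5739 × 0.009581 = 55.

55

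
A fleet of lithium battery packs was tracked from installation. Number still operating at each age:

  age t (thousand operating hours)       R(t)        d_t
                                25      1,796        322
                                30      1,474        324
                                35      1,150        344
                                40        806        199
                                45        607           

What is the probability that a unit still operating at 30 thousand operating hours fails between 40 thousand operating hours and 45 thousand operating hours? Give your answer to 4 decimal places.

This is the probability of reaching 40 but not 45, conditional on being operational at 30: (R(40) − R(45)) / R(30).
= (806 − 607) / 1,474 = 199 / 1,474 = 0.135007.

0.1350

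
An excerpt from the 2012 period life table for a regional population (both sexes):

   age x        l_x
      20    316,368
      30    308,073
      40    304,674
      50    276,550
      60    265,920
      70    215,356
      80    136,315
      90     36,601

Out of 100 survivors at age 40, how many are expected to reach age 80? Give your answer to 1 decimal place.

44.7

The relevant probability is 136,315/304,674 = 0.447413.
Expected number = 100 × 0.447413 = 44.7.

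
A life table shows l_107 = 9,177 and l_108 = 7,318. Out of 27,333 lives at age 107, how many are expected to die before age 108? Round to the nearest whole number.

5537

The relevant probability is 1 − 7,318/9,177 = 0.202572.
Expected number = 27,333 × 0.202572 = 5537.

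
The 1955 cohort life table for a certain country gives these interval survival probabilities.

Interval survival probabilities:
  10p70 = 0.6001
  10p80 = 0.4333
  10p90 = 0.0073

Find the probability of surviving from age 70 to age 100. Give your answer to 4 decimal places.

Survival from 70 to 100 is the product of surviving each interval: 0.6001 × 0.4333 × 0.0073.
= 0.001898.

0.0019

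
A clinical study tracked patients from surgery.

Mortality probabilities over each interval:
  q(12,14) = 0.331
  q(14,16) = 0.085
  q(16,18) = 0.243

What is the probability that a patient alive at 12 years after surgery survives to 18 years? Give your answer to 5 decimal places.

0.46339

The overall survival probability is (1 − 0.331) × (1 − 0.085) × (1 − 0.243).
= 0.669 × 0.915 × 0.757 = 0.463386.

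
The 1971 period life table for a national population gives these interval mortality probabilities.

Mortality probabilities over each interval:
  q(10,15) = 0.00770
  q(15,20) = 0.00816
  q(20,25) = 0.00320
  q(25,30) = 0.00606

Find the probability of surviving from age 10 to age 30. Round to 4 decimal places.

0.9751

The overall survival probability is (1 − 0.00770) × (1 − 0.00816) × (1 − 0.00320) × (1 − 0.00606).
= 0.99230 × 0.99184 × 0.99680 × 0.99394 = 0.975108.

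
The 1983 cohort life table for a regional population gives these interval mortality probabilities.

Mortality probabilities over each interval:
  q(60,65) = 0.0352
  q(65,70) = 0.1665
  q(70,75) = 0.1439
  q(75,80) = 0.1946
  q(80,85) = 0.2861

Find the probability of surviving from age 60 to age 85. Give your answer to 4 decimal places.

P(survive 60→85) = (1 − 0.0352) × (1 − 0.1665) × (1 − 0.1439) × (1 − 0.1946) × (1 − 0.2861).
= 0.9648 × 0.8335 × 0.8561 × 0.8054 × 0.7139 = 0.395837.

0.3958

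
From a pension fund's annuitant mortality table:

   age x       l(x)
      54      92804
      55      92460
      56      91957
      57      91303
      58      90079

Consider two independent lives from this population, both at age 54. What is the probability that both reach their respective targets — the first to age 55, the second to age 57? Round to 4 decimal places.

p₁ = l(55)/l(54) = 92460/92804 = 0.996293; p₂ = l(57)/l(54) = 91303/92804 = 0.983826.
P(both) = p₁ × p₂ = 0.996293 × 0.983826 = 0.980179.

0.9802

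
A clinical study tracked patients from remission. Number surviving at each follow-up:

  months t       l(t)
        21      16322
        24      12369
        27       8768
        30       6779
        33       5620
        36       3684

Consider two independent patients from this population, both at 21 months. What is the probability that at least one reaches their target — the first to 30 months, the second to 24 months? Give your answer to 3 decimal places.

0.858

p₁ = l(30)/l(21) = 6779/16322 = 0.415329; p₂ = l(24)/l(21) = 12369/16322 = 0.757812.
P(at least one) = 1 − (1−p₁)(1−p₂) = 1 − 0.584671 × 0.242188 = 0.858400.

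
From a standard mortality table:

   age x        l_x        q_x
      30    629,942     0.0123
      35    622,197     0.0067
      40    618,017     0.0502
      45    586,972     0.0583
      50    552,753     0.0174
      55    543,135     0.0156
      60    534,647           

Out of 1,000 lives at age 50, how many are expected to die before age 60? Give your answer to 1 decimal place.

The relevant probability is 1 − 534,647/552,753 = 0.032756.
Expected number = 1,000 × 0.032756 = 32.8.

32.8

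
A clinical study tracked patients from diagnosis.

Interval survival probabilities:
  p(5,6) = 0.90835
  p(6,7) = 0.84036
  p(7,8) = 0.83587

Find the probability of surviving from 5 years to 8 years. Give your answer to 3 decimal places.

Survival from 5 to 8 is the product of surviving each interval: 0.90835 × 0.84036 × 0.83587.
= 0.638054.

0.638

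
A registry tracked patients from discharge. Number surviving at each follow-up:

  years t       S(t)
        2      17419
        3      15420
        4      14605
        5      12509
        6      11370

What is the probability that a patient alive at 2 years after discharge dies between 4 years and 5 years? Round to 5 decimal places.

This is the probability of reaching 4 but not 5, conditional on being alive at 2: (S(4) − S(5)) / S(2).
= (14605 − 12509) / 17419 = 2096 / 17419 = 0.120328.

0.12033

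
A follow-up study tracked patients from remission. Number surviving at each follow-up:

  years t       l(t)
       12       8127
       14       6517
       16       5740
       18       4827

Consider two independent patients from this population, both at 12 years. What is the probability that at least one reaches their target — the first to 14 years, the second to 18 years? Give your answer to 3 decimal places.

p₁ = l(14)/l(12) = 6517/8127 = 0.801895; p₂ = l(18)/l(12) = 4827/8127 = 0.593946.
P(at least one) = 1 − (1−p₁)(1−p₂) = 1 − 0.198105 × 0.406054 = 0.919559.

0.920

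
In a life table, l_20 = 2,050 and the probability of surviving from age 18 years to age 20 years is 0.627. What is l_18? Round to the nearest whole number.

3270

l_18 = l_20 / p = 2,050 / 0.627 = 3270.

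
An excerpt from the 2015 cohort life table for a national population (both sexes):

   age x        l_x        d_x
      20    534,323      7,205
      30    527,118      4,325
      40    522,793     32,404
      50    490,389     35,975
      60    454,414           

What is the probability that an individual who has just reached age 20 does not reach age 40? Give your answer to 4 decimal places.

P(die before 40 | alive at 20) = 1 − l_40/l_20 = 1 − 522,793/534,323 = (11,530)/534,323 = 0.021579.

0.0216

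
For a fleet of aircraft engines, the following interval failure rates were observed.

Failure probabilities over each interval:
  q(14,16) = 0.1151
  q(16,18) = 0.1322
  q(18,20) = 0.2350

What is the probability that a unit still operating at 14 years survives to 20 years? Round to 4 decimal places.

The overall survival probability is (1 − 0.1151) × (1 − 0.1322) × (1 − 0.2350).
= 0.8849 × 0.8678 × 0.7650 = 0.587456.

0.5875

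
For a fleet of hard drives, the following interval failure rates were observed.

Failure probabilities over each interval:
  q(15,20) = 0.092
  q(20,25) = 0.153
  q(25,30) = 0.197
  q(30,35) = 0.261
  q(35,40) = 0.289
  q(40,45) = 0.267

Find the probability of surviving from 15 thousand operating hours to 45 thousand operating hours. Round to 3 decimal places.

0.238

P(survive 15→45) = (1 − 0.092) × (1 − 0.153) × (1 − 0.197) × (1 − 0.261) × (1 − 0.289) × (1 − 0.267).
= 0.908 × 0.847 × 0.803 × 0.739 × 0.711 × 0.733 = 0.237850.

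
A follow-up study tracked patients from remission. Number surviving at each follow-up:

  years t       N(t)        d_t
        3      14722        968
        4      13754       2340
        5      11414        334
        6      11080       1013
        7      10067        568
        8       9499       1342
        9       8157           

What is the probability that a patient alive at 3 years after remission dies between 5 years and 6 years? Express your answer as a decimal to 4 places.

This is the probability of reaching 5 but not 6, conditional on being alive at 3: (N(5) − N(6)) / N(3).
= (11414 − 11080) / 14722 = 334 / 14722 = 0.022687.

0.0227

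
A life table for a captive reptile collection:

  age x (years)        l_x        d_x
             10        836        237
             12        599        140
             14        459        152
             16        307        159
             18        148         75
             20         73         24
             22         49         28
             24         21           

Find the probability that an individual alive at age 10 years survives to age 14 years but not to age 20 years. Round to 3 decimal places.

This is the probability of reaching 14 but not 20, conditional on being alive at 10: (l_14 − l_20) / l_10.
= (459 − 73) / 836 = 386 / 836 = 0.461722.

0.462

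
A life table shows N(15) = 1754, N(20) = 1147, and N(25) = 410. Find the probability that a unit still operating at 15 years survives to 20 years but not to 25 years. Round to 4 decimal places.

0.4202

This is the probability of reaching 20 but not 25, conditional on being operational at 15: (N(20) − N(25)) / N(15).
= (1147 − 410) / 1754 = 737 / 1754 = 0.420182.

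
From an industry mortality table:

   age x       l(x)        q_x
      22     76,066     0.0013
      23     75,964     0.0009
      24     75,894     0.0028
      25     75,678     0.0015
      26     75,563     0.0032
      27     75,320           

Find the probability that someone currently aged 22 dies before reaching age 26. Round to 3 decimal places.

0.007

P(die before 26 | alive at 22) = 1 − l(26)/l(22) = 1 − 75,563/76,066 = (503)/76,066 = 0.006613.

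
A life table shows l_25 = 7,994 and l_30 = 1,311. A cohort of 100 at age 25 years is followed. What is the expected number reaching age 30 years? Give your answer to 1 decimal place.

The relevant probability is 1,311/7,994 = 0.163998.
Expected number = 100 × 0.163998 = 16.4.

16.4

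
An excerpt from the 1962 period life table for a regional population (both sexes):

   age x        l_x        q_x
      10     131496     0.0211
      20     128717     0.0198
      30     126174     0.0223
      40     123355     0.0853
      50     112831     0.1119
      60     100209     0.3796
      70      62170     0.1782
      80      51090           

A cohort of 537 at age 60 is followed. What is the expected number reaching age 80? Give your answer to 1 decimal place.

The relevant probability is 51090/100209 = 0.509834.
Expected number = 537 × 0.509834 = 273.8.

273.8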